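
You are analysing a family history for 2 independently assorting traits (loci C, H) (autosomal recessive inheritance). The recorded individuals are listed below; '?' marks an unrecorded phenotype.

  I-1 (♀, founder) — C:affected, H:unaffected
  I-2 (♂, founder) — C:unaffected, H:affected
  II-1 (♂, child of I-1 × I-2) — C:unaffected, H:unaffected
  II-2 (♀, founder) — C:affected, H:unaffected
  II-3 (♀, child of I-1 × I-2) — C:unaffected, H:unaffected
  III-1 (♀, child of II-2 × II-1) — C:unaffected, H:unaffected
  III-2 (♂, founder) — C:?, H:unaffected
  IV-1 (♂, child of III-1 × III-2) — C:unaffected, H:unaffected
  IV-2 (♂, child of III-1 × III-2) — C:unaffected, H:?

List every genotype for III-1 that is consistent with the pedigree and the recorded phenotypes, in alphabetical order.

C/I-1 aff ·: cc
C/I-2 un ·: CC|Cc
C/II-1 un I-1×I-2: Cc
C/II-2 aff ·: cc
C/II-3 un I-1×I-2: Cc
C/III-1 un II-2×II-1: Cc
C/III-2 ? ·: CC|Cc|cc
C/IV-1 un III-1×III-2: CC|Cc
C/IV-2 un III-1×III-2: CC|Cc
⇒ C over [I-1,I-2,II-1,II-2,II-3,III-1,III-2,IV-1,IV-2]: 18 consistent
H/I-1 un ·: HH|Hh
H/I-2 aff ·: hh
H/II-1 un I-1×I-2: Hh
H/II-2 un ·: HH|Hh
H/II-3 un I-1×I-2: Hh
H/III-1 un II-2×II-1: HH|Hh
H/III-2 un ·: HH|Hh
H/IV-1 un III-1×III-2: HH|Hh
H/IV-2 ? III-1×III-2: HH|Hh|hh
⇒ H over [I-1,I-2,II-1,II-2,II-3,III-1,III-2,IV-1,IV-2]: 60 consistent

III-1 ∈ {Cc HH, Cc Hh}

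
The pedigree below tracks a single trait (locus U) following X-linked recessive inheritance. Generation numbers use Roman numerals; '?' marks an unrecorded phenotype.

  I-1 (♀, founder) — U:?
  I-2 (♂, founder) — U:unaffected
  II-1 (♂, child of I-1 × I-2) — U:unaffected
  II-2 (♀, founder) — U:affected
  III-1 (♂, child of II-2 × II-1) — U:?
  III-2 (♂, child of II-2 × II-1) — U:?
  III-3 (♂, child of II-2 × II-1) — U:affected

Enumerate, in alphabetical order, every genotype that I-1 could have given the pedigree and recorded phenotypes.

I-1 ∈ {X^UX^U, X^UX^u}

U/I-1 ? ·: X^UX^U|X^UX^u
U/I-2 un ·: X^UY
U/II-1 un I-1×I-2: X^UY
U/II-2 aff ·: X^uX^u
U/III-1 ? II-2×II-1: X^uY
U/III-2 ? II-2×II-1: X^uY
U/III-3 aff II-2×II-1: X^uY
⇒ U over [I-1,I-2,II-1,II-2,III-1,III-2,III-3]: 2 consistent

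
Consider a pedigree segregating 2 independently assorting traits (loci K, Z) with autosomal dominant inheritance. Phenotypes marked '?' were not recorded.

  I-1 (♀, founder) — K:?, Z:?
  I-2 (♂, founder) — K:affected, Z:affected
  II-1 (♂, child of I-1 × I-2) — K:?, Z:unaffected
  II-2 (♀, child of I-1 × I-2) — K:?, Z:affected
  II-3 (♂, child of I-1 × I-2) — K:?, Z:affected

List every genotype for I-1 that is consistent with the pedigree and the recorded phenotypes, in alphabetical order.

I-1 ∈ {KK Zz, KK zz, Kk Zz, Kk zz, kk Zz, kk zz}

K/I-1 ? ·: kk|Kk|KK
K/I-2 aff ·: Kk|KK
K/II-1 ? I-1×I-2: kk|Kk|KK
K/II-2 ? I-1×I-2: kk|Kk|KK
K/II-3 ? I-1×I-2: kk|Kk|KK
⇒ K over [I-1,I-2,II-1,II-2,II-3]: 53 consistent
Z/I-1 ? ·: zz|Zz
Z/I-2 aff ·: Zz
Z/II-1 un I-1×I-2: zz
Z/II-2 aff I-1×I-2: Zz|ZZ
Z/II-3 aff I-1×I-2: Zz|ZZ
⇒ Z over [I-1,I-2,II-1,II-2,II-3]: 5 consistent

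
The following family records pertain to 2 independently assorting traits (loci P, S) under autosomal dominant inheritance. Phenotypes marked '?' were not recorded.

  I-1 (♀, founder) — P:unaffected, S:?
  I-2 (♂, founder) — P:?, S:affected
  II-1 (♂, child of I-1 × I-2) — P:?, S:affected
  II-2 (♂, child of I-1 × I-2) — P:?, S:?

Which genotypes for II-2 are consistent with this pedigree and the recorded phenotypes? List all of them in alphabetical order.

P/I-1 un ·: pp
P/I-2 ? ·: pp|Pp|PP
P/II-1 ? I-1×I-2: pp|Pp
P/II-2 ? I-1×I-2: pp|Pp
⇒ P over [I-1,I-2,II-1,II-2]: 6 consistent
S/I-1 ? ·: ss|Ss|SS
S/I-2 aff ·: Ss|SS
S/II-1 aff I-1×I-2: Ss|SS
S/II-2 ? I-1×I-2: ss|Ss|SS
⇒ S over [I-1,I-2,II-1,II-2]: 18 consistent

II-2 ∈ {Pp SS, Pp Ss, Pp ss, pp SS, pp Ss, pp ss}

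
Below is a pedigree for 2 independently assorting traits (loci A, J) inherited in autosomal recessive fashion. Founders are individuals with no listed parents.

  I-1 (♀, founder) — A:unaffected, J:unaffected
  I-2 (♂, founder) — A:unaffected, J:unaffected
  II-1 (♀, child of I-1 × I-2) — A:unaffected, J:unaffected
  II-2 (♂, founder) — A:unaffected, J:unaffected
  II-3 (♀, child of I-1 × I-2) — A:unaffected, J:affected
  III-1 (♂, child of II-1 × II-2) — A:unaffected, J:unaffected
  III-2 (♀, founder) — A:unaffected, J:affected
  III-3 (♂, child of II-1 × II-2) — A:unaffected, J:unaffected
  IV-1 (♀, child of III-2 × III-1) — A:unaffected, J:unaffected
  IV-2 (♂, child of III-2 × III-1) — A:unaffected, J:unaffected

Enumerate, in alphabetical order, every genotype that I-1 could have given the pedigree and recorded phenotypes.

I-1 ∈ {AA Jj, Aa Jj}

A/I-1 un ·: AA|Aa
A/I-2 un ·: AA|Aa
A/II-1 un I-1×I-2: AA|Aa
A/II-2 un ·: AA|Aa
A/II-3 un I-1×I-2: AA|Aa
A/III-1 un II-1×II-2: AA|Aa
A/III-2 un ·: AA|Aa
A/III-3 un II-1×II-2: AA|Aa
A/IV-1 un III-2×III-1: AA|Aa
A/IV-2 un III-2×III-1: AA|Aa
⇒ A over [I-1,I-2,II-1,II-2,II-3,III-1,III-2,III-3,IV-1,IV-2]: 529 consistent
J/I-1 un ·: Jj
J/I-2 un ·: Jj
J/II-1 un I-1×I-2: JJ|Jj
J/II-2 un ·: JJ|Jj
J/II-3 aff I-1×I-2: jj
J/III-1 un II-1×II-2: JJ|Jj
J/III-2 aff ·: jj
J/III-3 un II-1×II-2: JJ|Jj
J/IV-1 un III-2×III-1: Jj
J/IV-2 un III-2×III-1: Jj
⇒ J over [I-1,I-2,II-1,II-2,II-3,III-1,III-2,III-3,IV-1,IV-2]: 13 consistent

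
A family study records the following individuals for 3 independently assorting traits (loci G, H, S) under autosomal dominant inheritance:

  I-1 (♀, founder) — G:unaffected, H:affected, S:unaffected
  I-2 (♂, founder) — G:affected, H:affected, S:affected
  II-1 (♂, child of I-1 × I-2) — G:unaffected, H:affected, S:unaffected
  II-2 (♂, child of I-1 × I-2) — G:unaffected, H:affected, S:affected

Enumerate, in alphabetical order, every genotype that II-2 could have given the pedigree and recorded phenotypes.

G/I-1 un ·: gg
G/I-2 aff ·: Gg
G/II-1 un I-1×I-2: gg
G/II-2 un I-1×I-2: gg
⇒ G over [I-1,I-2,II-1,II-2]: 1 consistent
H/I-1 aff ·: Hh|HH
H/I-2 aff ·: Hh|HH
H/II-1 aff I-1×I-2: Hh|HH
H/II-2 aff I-1×I-2: Hh|HH
⇒ H over [I-1,I-2,II-1,II-2]: 13 consistent
S/I-1 un ·: ss
S/I-2 aff ·: Ss
S/II-1 un I-1×I-2: ss
S/II-2 aff I-1×I-2: Ss
⇒ S over [I-1,I-2,II-1,II-2]: 1 consistent

II-2 ∈ {gg HH Ss, gg Hh Ss}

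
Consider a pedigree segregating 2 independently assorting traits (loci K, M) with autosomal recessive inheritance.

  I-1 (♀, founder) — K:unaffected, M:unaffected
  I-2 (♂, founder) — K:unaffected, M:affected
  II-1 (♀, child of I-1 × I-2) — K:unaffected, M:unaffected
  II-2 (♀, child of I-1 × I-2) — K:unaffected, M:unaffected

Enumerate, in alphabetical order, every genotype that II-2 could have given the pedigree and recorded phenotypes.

K/I-1 un ·: KK|Kk
K/I-2 un ·: KK|Kk
K/II-1 un I-1×I-2: KK|Kk
K/II-2 un I-1×I-2: KK|Kk
⇒ K over [I-1,I-2,II-1,II-2]: 13 consistent
M/I-1 un ·: MM|Mm
M/I-2 aff ·: mm
M/II-1 un I-1×I-2: Mm
M/II-2 un I-1×I-2: Mm
⇒ M over [I-1,I-2,II-1,II-2]: 2 consistent

II-2 ∈ {KK Mm, Kk Mm}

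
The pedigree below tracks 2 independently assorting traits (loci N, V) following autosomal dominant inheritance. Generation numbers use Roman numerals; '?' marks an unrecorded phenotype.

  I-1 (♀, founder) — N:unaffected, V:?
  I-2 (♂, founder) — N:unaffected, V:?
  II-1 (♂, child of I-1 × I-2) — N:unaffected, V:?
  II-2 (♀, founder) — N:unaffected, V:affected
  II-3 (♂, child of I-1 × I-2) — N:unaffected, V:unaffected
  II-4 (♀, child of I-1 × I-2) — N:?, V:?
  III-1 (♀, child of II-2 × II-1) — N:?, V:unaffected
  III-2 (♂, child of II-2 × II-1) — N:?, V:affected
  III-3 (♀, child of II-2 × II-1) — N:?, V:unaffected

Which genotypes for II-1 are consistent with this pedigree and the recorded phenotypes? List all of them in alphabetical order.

N/I-1 un ·: nn
N/I-2 un ·: nn
N/II-1 un I-1×I-2: nn
N/II-2 un ·: nn
N/II-3 un I-1×I-2: nn
N/II-4 ? I-1×I-2: nn
N/III-1 ? II-2×II-1: nn
N/III-2 ? II-2×II-1: nn
N/III-3 ? II-2×II-1: nn
⇒ N over [I-1,I-2,II-1,II-2,II-3,II-4,III-1,III-2,III-3]: 1 consistent
V/I-1 ? ·: vv|Vv
V/I-2 ? ·: vv|Vv
V/II-1 ? I-1×I-2: vv|Vv
V/II-2 aff ·: Vv
V/II-3 un I-1×I-2: vv
V/II-4 ? I-1×I-2: vv|Vv|VV
V/III-1 un II-2×II-1: vv
V/III-2 aff II-2×II-1: Vv|VV
V/III-3 un II-2×II-1: vv
⇒ V over [I-1,I-2,II-1,II-2,II-3,II-4,III-1,III-2,III-3]: 22 consistent

II-1 ∈ {nn Vv, nn vv}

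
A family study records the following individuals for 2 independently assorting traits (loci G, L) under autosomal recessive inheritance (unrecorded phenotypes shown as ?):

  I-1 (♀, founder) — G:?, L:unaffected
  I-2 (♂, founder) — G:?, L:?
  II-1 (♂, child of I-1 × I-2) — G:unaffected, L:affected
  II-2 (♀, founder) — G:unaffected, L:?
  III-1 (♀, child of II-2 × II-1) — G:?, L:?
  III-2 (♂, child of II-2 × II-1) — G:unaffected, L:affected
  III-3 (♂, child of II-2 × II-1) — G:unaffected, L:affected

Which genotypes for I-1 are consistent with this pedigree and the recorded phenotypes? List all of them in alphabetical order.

I-1 ∈ {GG Ll, Gg Ll, gg Ll}

G/I-1 ? ·: GG|Gg|gg
G/I-2 ? ·: GG|Gg|gg
G/II-1 un I-1×I-2: GG|Gg
G/II-2 un ·: GG|Gg
G/III-1 ? II-2×II-1: GG|Gg|gg
G/III-2 un II-2×II-1: GG|Gg
G/III-3 un II-2×II-1: GG|Gg
⇒ G over [I-1,I-2,II-1,II-2,III-1,III-2,III-3]: 176 consistent
L/I-1 un ·: Ll
L/I-2 ? ·: Ll|ll
L/II-1 aff I-1×I-2: ll
L/II-2 ? ·: Ll|ll
L/III-1 ? II-2×II-1: Ll|ll
L/III-2 aff II-2×II-1: ll
L/III-3 aff II-2×II-1: ll
⇒ L over [I-1,I-2,II-1,II-2,III-1,III-2,III-3]: 6 consistent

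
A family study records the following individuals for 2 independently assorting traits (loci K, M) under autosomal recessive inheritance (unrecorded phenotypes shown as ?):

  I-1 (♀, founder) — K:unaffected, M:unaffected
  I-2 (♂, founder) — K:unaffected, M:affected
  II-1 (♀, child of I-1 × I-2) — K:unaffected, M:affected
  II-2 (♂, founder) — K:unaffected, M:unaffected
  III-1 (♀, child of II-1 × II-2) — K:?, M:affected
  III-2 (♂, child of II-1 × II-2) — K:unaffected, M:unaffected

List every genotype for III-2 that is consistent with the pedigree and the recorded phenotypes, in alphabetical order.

K/I-1 un ·: KK|Kk
K/I-2 un ·: KK|Kk
K/II-1 un I-1×I-2: KK|Kk
K/II-2 un ·: KK|Kk
K/III-1 ? II-1×II-2: KK|Kk|kk
K/III-2 un II-1×II-2: KK|Kk
⇒ K over [I-1,I-2,II-1,II-2,III-1,III-2]: 50 consistent
M/I-1 un ·: Mm
M/I-2 aff ·: mm
M/II-1 aff I-1×I-2: mm
M/II-2 un ·: Mm
M/III-1 aff II-1×II-2: mm
M/III-2 un II-1×II-2: Mm
⇒ M over [I-1,I-2,II-1,II-2,III-1,III-2]: 1 consistent

III-2 ∈ {KK Mm, Kk Mm}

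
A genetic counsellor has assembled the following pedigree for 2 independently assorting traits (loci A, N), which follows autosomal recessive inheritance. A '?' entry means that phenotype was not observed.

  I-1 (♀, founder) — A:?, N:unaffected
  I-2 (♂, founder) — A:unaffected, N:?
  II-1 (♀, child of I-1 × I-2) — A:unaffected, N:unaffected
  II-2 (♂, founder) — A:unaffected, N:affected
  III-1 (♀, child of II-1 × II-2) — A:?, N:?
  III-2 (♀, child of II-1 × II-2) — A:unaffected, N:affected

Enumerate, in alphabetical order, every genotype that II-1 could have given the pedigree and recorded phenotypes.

II-1 ∈ {AA Nn, Aa Nn}

A/I-1 ? ·: AA|Aa|aa
A/I-2 un ·: AA|Aa
A/II-1 un I-1×I-2: AA|Aa
A/II-2 un ·: AA|Aa
A/III-1 ? II-1×II-2: AA|Aa|aa
A/III-2 un II-1×II-2: AA|Aa
⇒ A over [I-1,I-2,II-1,II-2,III-1,III-2]: 70 consistent
N/I-1 un ·: NN|Nn
N/I-2 ? ·: NN|Nn|nn
N/II-1 un I-1×I-2: Nn
N/II-2 aff ·: nn
N/III-1 ? II-1×II-2: Nn|nn
N/III-2 aff II-1×II-2: nn
⇒ N over [I-1,I-2,II-1,II-2,III-1,III-2]: 10 consistent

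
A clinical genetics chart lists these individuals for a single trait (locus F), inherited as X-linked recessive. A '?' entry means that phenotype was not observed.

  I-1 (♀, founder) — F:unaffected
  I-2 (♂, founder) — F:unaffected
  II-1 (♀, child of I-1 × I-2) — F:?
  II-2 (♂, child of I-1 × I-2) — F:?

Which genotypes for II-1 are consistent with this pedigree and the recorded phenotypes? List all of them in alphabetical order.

II-1 ∈ {X^FX^F, X^FX^f}

F/I-1 un ·: X^FX^F|X^FX^f
F/I-2 un ·: X^FY
F/II-1 ? I-1×I-2: X^FX^F|X^FX^f
F/II-2 ? I-1×I-2: X^FY|X^fY
⇒ F over [I-1,I-2,II-1,II-2]: 5 consistent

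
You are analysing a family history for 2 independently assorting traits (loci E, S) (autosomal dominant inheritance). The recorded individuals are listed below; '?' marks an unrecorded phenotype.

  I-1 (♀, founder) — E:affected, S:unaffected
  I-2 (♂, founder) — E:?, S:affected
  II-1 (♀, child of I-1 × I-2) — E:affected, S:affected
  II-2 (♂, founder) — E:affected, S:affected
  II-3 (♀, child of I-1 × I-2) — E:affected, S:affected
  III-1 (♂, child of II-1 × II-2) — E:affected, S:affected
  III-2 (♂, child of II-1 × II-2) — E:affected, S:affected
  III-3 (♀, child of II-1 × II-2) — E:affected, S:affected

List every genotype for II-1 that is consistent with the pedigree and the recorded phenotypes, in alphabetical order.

E/I-1 aff ·: Ee|EE
E/I-2 ? ·: ee|Ee|EE
E/II-1 aff I-1×I-2: Ee|EE
E/II-2 aff ·: Ee|EE
E/II-3 aff I-1×I-2: Ee|EE
E/III-1 aff II-1×II-2: Ee|EE
E/III-2 aff II-1×II-2: Ee|EE
E/III-3 aff II-1×II-2: Ee|EE
⇒ E over [I-1,I-2,II-1,II-2,II-3,III-1,III-2,III-3]: 191 consistent
S/I-1 un ·: ss
S/I-2 aff ·: Ss|SS
S/II-1 aff I-1×I-2: Ss
S/II-2 aff ·: Ss|SS
S/II-3 aff I-1×I-2: Ss
S/III-1 aff II-1×II-2: Ss|SS
S/III-2 aff II-1×II-2: Ss|SS
S/III-3 aff II-1×II-2: Ss|SS
⇒ S over [I-1,I-2,II-1,II-2,II-3,III-1,III-2,III-3]: 32 consistent

II-1 ∈ {EE Ss, Ee Ss}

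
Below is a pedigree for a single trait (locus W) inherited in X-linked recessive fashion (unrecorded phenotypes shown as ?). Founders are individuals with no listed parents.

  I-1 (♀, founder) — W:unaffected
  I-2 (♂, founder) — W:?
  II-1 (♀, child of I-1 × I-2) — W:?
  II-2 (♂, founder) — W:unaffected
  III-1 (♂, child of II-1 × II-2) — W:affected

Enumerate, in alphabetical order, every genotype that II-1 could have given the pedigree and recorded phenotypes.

II-1 ∈ {X^WX^w, X^wX^w}

W/I-1 un ·: X^WX^W|X^WX^w
W/I-2 ? ·: X^WY|X^wY
W/II-1 ? I-1×I-2: X^WX^w|X^wX^w
W/II-2 un ·: X^WY
W/III-1 aff II-1×II-2: X^wY
⇒ W over [I-1,I-2,II-1,II-2,III-1]: 4 consistent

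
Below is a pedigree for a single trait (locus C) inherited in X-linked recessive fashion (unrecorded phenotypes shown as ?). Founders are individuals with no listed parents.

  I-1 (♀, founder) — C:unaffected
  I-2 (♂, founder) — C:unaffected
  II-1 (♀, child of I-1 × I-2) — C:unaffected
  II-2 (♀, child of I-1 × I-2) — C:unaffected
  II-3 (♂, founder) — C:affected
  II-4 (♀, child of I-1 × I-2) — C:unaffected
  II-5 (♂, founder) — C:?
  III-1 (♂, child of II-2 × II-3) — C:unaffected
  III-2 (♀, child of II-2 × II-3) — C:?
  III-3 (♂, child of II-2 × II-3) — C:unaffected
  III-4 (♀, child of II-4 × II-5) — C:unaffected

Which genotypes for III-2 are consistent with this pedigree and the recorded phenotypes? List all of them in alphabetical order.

C/I-1 un ·: X^CX^C|X^CX^c
C/I-2 un ·: X^CY
C/II-1 un I-1×I-2: X^CX^C|X^CX^c
C/II-2 un I-1×I-2: X^CX^C|X^CX^c
C/II-3 aff ·: X^cY
C/II-4 un I-1×I-2: X^CX^C|X^CX^c
C/II-5 ? ·: X^CY|X^cY
C/III-1 un II-2×II-3: X^CY
C/III-2 ? II-2×II-3: X^CX^c|X^cX^c
C/III-3 un II-2×II-3: X^CY
C/III-4 un II-4×II-5: X^CX^C|X^CX^c
⇒ C over [I-1,I-2,II-1,II-2,II-3,II-4,II-5,III-1,III-2,III-3,III-4]: 32 consistent

III-2 ∈ {X^CX^c, X^cX^c}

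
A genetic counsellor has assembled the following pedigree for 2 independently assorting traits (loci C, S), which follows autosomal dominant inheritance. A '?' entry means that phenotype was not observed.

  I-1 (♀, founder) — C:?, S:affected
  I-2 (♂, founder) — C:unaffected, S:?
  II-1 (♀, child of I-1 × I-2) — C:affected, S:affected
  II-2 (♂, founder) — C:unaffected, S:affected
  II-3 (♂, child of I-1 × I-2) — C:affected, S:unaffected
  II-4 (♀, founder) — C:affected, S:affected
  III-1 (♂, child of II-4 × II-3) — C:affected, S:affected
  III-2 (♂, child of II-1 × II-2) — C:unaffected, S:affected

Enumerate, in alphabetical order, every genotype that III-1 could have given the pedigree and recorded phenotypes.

III-1 ∈ {CC Ss, Cc Ss}

C/I-1 ? ·: Cc|CC
C/I-2 un ·: cc
C/II-1 aff I-1×I-2: Cc
C/II-2 un ·: cc
C/II-3 aff I-1×I-2: Cc
C/II-4 aff ·: Cc|CC
C/III-1 aff II-4×II-3: Cc|CC
C/III-2 un II-1×II-2: cc
⇒ C over [I-1,I-2,II-1,II-2,II-3,II-4,III-1,III-2]: 8 consistent
S/I-1 aff ·: Ss
S/I-2 ? ·: ss|Ss
S/II-1 aff I-1×I-2: Ss|SS
S/II-2 aff ·: Ss|SS
S/II-3 un I-1×I-2: ss
S/II-4 aff ·: Ss|SS
S/III-1 aff II-4×II-3: Ss
S/III-2 aff II-1×II-2: Ss|SS
⇒ S over [I-1,I-2,II-1,II-2,II-3,II-4,III-1,III-2]: 22 consistent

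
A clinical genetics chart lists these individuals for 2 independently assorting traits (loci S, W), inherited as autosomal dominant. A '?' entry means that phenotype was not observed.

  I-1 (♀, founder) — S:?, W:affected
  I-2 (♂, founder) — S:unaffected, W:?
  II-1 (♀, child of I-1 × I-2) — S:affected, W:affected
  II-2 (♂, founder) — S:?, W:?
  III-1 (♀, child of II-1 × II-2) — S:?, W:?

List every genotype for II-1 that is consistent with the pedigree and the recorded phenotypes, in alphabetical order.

II-1 ∈ {Ss WW, Ss Ww}

S/I-1 ? ·: Ss|SS
S/I-2 un ·: ss
S/II-1 aff I-1×I-2: Ss
S/II-2 ? ·: ss|Ss|SS
S/III-1 ? II-1×II-2: ss|Ss|SS
⇒ S over [I-1,I-2,II-1,II-2,III-1]: 14 consistent
W/I-1 aff ·: Ww|WW
W/I-2 ? ·: ww|Ww|WW
W/II-1 aff I-1×I-2: Ww|WW
W/II-2 ? ·: ww|Ww|WW
W/III-1 ? II-1×II-2: ww|Ww|WW
⇒ W over [I-1,I-2,II-1,II-2,III-1]: 51 consistent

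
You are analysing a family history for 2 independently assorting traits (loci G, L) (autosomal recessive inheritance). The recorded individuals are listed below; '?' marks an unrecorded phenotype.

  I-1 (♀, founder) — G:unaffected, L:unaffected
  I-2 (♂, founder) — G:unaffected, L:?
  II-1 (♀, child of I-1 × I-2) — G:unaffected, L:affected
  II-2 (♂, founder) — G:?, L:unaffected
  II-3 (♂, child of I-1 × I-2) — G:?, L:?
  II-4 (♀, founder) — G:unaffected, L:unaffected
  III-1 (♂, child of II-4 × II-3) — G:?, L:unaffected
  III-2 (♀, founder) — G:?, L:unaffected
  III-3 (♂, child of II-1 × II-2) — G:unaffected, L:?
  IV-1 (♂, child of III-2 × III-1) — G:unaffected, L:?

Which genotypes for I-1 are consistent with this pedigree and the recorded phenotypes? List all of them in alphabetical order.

G/I-1 un ·: GG|Gg
G/I-2 un ·: GG|Gg
G/II-1 un I-1×I-2: GG|Gg
G/II-2 ? ·: GG|Gg|gg
G/II-3 ? I-1×I-2: GG|Gg|gg
G/II-4 un ·: GG|Gg
G/III-1 ? II-4×II-3: GG|Gg|gg
G/III-2 ? ·: GG|Gg|gg
G/III-3 un II-1×II-2: GG|Gg
G/IV-1 un III-2×III-1: GG|Gg
⇒ G over [I-1,I-2,II-1,II-2,II-3,II-4,III-1,III-2,III-3,IV-1]: 1051 consistent
L/I-1 un ·: Ll
L/I-2 ? ·: Ll|ll
L/II-1 aff I-1×I-2: ll
L/II-2 un ·: LL|Ll
L/II-3 ? I-1×I-2: LL|Ll|ll
L/II-4 un ·: LL|Ll
L/III-1 un II-4×II-3: LL|Ll
L/III-2 un ·: LL|Ll
L/III-3 ? II-1×II-2: Ll|ll
L/IV-1 ? III-2×III-1: LL|Ll|ll
⇒ L over [I-1,I-2,II-1,II-2,II-3,II-4,III-1,III-2,III-3,IV-1]: 189 consistent

I-1 ∈ {GG Ll, Gg Ll}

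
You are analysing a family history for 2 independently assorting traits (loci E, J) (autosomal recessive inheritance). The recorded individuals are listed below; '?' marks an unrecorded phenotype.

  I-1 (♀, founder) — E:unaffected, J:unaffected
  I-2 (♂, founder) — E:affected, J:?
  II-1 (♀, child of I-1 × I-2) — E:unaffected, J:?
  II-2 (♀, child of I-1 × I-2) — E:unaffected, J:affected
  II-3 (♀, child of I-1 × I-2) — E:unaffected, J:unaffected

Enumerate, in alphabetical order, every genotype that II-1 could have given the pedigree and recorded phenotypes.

II-1 ∈ {Ee JJ, Ee Jj, Ee jj}

E/I-1 un ·: EE|Ee
E/I-2 aff ·: ee
E/II-1 un I-1×I-2: Ee
E/II-2 un I-1×I-2: Ee
E/II-3 un I-1×I-2: Ee
⇒ E over [I-1,I-2,II-1,II-2,II-3]: 2 consistent
J/I-1 un ·: Jj
J/I-2 ? ·: Jj|jj
J/II-1 ? I-1×I-2: JJ|Jj|jj
J/II-2 aff I-1×I-2: jj
J/II-3 un I-1×I-2: JJ|Jj
⇒ J over [I-1,I-2,II-1,II-2,II-3]: 8 consistent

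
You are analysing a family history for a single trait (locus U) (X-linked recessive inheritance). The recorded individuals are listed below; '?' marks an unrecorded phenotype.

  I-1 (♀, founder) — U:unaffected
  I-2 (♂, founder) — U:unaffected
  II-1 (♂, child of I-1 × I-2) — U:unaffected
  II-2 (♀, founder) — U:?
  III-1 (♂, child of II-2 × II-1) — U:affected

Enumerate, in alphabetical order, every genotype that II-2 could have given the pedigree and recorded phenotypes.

II-2 ∈ {X^UX^u, X^uX^u}

U/I-1 un ·: X^UX^U|X^UX^u
U/I-2 un ·: X^UY
U/II-1 un I-1×I-2: X^UY
U/II-2 ? ·: X^UX^u|X^uX^u
U/III-1 aff II-2×II-1: X^uY
⇒ U over [I-1,I-2,II-1,II-2,III-1]: 4 consistent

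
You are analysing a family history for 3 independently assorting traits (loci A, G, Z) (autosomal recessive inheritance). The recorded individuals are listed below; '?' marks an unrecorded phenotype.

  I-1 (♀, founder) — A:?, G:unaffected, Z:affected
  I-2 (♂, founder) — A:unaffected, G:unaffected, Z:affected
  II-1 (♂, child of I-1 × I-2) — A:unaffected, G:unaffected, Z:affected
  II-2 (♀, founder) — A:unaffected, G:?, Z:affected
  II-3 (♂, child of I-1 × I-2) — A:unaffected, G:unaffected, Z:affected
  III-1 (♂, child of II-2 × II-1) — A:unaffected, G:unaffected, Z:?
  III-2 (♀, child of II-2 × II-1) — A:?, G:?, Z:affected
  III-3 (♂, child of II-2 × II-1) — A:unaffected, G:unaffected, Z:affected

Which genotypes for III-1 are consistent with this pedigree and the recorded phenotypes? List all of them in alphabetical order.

III-1 ∈ {AA GG zz, AA Gg zz, Aa GG zz, Aa Gg zz}

A/I-1 ? ·: AA|Aa|aa
A/I-2 un ·: AA|Aa
A/II-1 un I-1×I-2: AA|Aa
A/II-2 un ·: AA|Aa
A/II-3 un I-1×I-2: AA|Aa
A/III-1 un II-2×II-1: AA|Aa
A/III-2 ? II-2×II-1: AA|Aa|aa
A/III-3 un II-2×II-1: AA|Aa
⇒ A over [I-1,I-2,II-1,II-2,II-3,III-1,III-2,III-3]: 223 consistent
G/I-1 un ·: GG|Gg
G/I-2 un ·: GG|Gg
G/II-1 un I-1×I-2: GG|Gg
G/II-2 ? ·: GG|Gg|gg
G/II-3 un I-1×I-2: GG|Gg
G/III-1 un II-2×II-1: GG|Gg
G/III-2 ? II-2×II-1: GG|Gg|gg
G/III-3 un II-2×II-1: GG|Gg
⇒ G over [I-1,I-2,II-1,II-2,II-3,III-1,III-2,III-3]: 202 consistent
Z/I-1 aff ·: zz
Z/I-2 aff ·: zz
Z/II-1 aff I-1×I-2: zz
Z/II-2 aff ·: zz
Z/II-3 aff I-1×I-2: zz
Z/III-1 ? II-2×II-1: zz
Z/III-2 aff II-2×II-1: zz
Z/III-3 aff II-2×II-1: zz
⇒ Z over [I-1,I-2,II-1,II-2,II-3,III-1,III-2,III-3]: 1 consistent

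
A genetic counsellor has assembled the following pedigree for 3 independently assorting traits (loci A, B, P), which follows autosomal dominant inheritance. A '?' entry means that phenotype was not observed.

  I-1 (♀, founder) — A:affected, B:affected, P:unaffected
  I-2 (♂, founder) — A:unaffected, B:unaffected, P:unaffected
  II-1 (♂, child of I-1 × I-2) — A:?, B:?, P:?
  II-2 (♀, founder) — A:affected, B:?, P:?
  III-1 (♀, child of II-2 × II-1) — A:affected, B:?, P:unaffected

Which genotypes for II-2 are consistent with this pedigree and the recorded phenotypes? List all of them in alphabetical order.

A/I-1 aff ·: Aa|AA
A/I-2 un ·: aa
A/II-1 ? I-1×I-2: aa|Aa
A/II-2 aff ·: Aa|AA
A/III-1 aff II-2×II-1: Aa|AA
⇒ A over [I-1,I-2,II-1,II-2,III-1]: 10 consistent
B/I-1 aff ·: Bb|BB
B/I-2 un ·: bb
B/II-1 ? I-1×I-2: bb|Bb
B/II-2 ? ·: bb|Bb|BB
B/III-1 ? II-2×II-1: bb|Bb|BB
⇒ B over [I-1,I-2,II-1,II-2,III-1]: 18 consistent
P/I-1 un ·: pp
P/I-2 un ·: pp
P/II-1 ? I-1×I-2: pp
P/II-2 ? ·: pp|Pp
P/III-1 un II-2×II-1: pp
⇒ P over [I-1,I-2,II-1,II-2,III-1]: 2 consistent

II-2 ∈ {AA BB Pp, AA BB pp, AA Bb Pp, AA Bb pp, AA bb Pp, AA bb pp, Aa BB Pp, Aa BB pp, Aa Bb Pp, Aa Bb pp, Aa bb Pp, Aa bb pp}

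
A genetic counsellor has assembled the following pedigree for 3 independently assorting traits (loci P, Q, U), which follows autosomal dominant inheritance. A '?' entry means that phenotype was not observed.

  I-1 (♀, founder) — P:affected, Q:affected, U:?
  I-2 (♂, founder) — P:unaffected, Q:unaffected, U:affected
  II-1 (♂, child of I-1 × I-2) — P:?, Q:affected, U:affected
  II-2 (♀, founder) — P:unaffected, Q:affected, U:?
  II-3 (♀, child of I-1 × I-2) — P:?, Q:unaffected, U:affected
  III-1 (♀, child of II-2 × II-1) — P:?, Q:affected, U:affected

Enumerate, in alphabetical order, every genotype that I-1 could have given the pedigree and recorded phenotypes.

I-1 ∈ {PP Qq UU, PP Qq Uu, PP Qq uu, Pp Qq UU, Pp Qq Uu, Pp Qq uu}

P/I-1 aff ·: Pp|PP
P/I-2 un ·: pp
P/II-1 ? I-1×I-2: pp|Pp
P/II-2 un ·: pp
P/II-3 ? I-1×I-2: pp|Pp
P/III-1 ? II-2×II-1: pp|Pp
⇒ P over [I-1,I-2,II-1,II-2,II-3,III-1]: 8 consistent
Q/I-1 aff ·: Qq
Q/I-2 un ·: qq
Q/II-1 aff I-1×I-2: Qq
Q/II-2 aff ·: Qq|QQ
Q/II-3 un I-1×I-2: qq
Q/III-1 aff II-2×II-1: Qq|QQ
⇒ Q over [I-1,I-2,II-1,II-2,II-3,III-1]: 4 consistent
U/I-1 ? ·: uu|Uu|UU
U/I-2 aff ·: Uu|UU
U/II-1 aff I-1×I-2: Uu|UU
U/II-2 ? ·: uu|Uu|UU
U/II-3 aff I-1×I-2: Uu|UU
U/III-1 aff II-2×II-1: Uu|UU
⇒ U over [I-1,I-2,II-1,II-2,II-3,III-1]: 68 consistent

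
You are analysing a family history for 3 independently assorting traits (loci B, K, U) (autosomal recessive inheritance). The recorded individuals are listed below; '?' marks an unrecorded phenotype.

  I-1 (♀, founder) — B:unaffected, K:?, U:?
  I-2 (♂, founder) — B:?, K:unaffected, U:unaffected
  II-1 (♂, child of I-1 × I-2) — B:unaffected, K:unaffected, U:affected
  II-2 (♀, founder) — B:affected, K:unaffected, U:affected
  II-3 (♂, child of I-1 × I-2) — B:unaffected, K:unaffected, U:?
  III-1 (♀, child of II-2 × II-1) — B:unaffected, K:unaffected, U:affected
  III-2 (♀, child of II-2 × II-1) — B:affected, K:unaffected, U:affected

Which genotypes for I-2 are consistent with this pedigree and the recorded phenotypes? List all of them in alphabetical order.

B/I-1 un ·: BB|Bb
B/I-2 ? ·: BB|Bb|bb
B/II-1 un I-1×I-2: Bb
B/II-2 aff ·: bb
B/II-3 un I-1×I-2: BB|Bb
B/III-1 un II-2×II-1: Bb
B/III-2 aff II-2×II-1: bb
⇒ B over [I-1,I-2,II-1,II-2,II-3,III-1,III-2]: 8 consistent
K/I-1 ? ·: KK|Kk|kk
K/I-2 un ·: KK|Kk
K/II-1 un I-1×I-2: KK|Kk
K/II-2 un ·: KK|Kk
K/II-3 un I-1×I-2: KK|Kk
K/III-1 un II-2×II-1: KK|Kk
K/III-2 un II-2×II-1: KK|Kk
⇒ K over [I-1,I-2,II-1,II-2,II-3,III-1,III-2]: 99 consistent
U/I-1 ? ·: Uu|uu
U/I-2 un ·: Uu
U/II-1 aff I-1×I-2: uu
U/II-2 aff ·: uu
U/II-3 ? I-1×I-2: UU|Uu|uu
U/III-1 aff II-2×II-1: uu
U/III-2 aff II-2×II-1: uu
⇒ U over [I-1,I-2,II-1,II-2,II-3,III-1,III-2]: 5 consistent

I-2 ∈ {BB KK Uu, BB Kk Uu, Bb KK Uu, Bb Kk Uu, bb KK Uu, bb Kk Uu}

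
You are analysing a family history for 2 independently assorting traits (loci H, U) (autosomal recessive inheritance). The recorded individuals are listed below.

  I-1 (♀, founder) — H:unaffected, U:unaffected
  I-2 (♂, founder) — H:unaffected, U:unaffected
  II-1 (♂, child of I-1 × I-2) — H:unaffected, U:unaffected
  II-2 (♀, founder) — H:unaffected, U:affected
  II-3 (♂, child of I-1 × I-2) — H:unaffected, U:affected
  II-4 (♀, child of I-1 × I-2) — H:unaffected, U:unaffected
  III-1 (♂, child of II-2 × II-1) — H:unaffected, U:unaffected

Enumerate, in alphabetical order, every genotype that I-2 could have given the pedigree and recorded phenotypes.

I-2 ∈ {HH Uu, Hh Uu}

H/I-1 un ·: HH|Hh
H/I-2 un ·: HH|Hh
H/II-1 un I-1×I-2: HH|Hh
H/II-2 un ·: HH|Hh
H/II-3 un I-1×I-2: HH|Hh
H/II-4 un I-1×I-2: HH|Hh
H/III-1 un II-2×II-1: HH|Hh
⇒ H over [I-1,I-2,II-1,II-2,II-3,II-4,III-1]: 87 consistent
U/I-1 un ·: Uu
U/I-2 un ·: Uu
U/II-1 un I-1×I-2: UU|Uu
U/II-2 aff ·: uu
U/II-3 aff I-1×I-2: uu
U/II-4 un I-1×I-2: UU|Uu
U/III-1 un II-2×II-1: Uu
⇒ U over [I-1,I-2,II-1,II-2,II-3,II-4,III-1]: 4 consistent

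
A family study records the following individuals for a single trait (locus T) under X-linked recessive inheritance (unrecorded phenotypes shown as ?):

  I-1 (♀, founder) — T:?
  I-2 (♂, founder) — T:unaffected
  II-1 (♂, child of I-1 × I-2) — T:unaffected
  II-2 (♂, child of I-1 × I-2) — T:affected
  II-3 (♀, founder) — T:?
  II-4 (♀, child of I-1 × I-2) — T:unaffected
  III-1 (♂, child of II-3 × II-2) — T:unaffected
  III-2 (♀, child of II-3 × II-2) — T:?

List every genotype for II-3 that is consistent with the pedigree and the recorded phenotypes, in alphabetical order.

II-3 ∈ {X^TX^T, X^TX^t}

T/I-1 ? ·: X^TX^t
T/I-2 un ·: X^TY
T/II-1 un I-1×I-2: X^TY
T/II-2 aff I-1×I-2: X^tY
T/II-3 ? ·: X^TX^T|X^TX^t
T/II-4 un I-1×I-2: X^TX^T|X^TX^t
T/III-1 un II-3×II-2: X^TY
T/III-2 ? II-3×II-2: X^TX^t|X^tX^t
⇒ T over [I-1,I-2,II-1,II-2,II-3,II-4,III-1,III-2]: 6 consistent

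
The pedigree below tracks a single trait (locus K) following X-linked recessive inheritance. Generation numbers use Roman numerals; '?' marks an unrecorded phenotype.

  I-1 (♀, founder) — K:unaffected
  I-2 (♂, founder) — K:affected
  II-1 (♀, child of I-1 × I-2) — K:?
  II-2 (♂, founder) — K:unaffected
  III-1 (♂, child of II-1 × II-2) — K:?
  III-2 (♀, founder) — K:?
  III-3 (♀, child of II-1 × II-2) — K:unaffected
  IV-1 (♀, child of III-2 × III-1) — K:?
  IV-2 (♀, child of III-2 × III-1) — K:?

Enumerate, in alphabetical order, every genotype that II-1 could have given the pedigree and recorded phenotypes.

II-1 ∈ {X^KX^k, X^kX^k}

K/I-1 un ·: X^KX^K|X^KX^k
K/I-2 aff ·: X^kY
K/II-1 ? I-1×I-2: X^KX^k|X^kX^k
K/II-2 un ·: X^KY
K/III-1 ? II-1×II-2: X^KY|X^kY
K/III-2 ? ·: X^KX^K|X^KX^k|X^kX^k
K/III-3 un II-1×II-2: X^KX^K|X^KX^k
K/IV-1 ? III-2×III-1: X^KX^K|X^KX^k|X^kX^k
K/IV-2 ? III-2×III-1: X^KX^K|X^KX^k|X^kX^k
⇒ K over [I-1,I-2,II-1,II-2,III-1,III-2,III-3,IV-1,IV-2]: 54 consistent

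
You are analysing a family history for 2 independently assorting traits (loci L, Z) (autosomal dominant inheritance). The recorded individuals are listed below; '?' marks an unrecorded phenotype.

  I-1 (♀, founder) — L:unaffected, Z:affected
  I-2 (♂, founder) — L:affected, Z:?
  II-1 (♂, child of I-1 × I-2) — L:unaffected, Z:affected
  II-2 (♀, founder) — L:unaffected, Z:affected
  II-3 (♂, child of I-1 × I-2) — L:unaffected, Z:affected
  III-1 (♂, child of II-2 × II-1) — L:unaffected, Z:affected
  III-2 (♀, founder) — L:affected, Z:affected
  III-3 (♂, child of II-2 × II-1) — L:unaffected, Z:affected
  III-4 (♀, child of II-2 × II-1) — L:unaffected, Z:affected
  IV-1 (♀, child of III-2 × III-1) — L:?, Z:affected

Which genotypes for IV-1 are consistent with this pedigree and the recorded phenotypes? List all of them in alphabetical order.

IV-1 ∈ {Ll ZZ, Ll Zz, ll ZZ, ll Zz}

L/I-1 un ·: ll
L/I-2 aff ·: Ll
L/II-1 un I-1×I-2: ll
L/II-2 un ·: ll
L/II-3 un I-1×I-2: ll
L/III-1 un II-2×II-1: ll
L/III-2 aff ·: Ll|LL
L/III-3 un II-2×II-1: ll
L/III-4 un II-2×II-1: ll
L/IV-1 ? III-2×III-1: ll|Ll
⇒ L over [I-1,I-2,II-1,II-2,II-3,III-1,III-2,III-3,III-4,IV-1]: 3 consistent
Z/I-1 aff ·: Zz|ZZ
Z/I-2 ? ·: zz|Zz|ZZ
Z/II-1 aff I-1×I-2: Zz|ZZ
Z/II-2 aff ·: Zz|ZZ
Z/II-3 aff I-1×I-2: Zz|ZZ
Z/III-1 aff II-2×II-1: Zz|ZZ
Z/III-2 aff ·: Zz|ZZ
Z/III-3 aff II-2×II-1: Zz|ZZ
Z/III-4 aff II-2×II-1: Zz|ZZ
Z/IV-1 aff III-2×III-1: Zz|ZZ
⇒ Z over [I-1,I-2,II-1,II-2,II-3,III-1,III-2,III-3,III-4,IV-1]: 665 consistent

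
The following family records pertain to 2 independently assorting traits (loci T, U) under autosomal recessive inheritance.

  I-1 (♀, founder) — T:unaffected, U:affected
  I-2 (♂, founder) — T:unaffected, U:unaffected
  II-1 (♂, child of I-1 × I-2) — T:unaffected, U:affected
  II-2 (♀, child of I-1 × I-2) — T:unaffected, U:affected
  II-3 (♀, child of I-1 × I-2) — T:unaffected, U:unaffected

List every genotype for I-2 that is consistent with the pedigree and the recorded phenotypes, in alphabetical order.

T/I-1 un ·: TT|Tt
T/I-2 un ·: TT|Tt
T/II-1 un I-1×I-2: TT|Tt
T/II-2 un I-1×I-2: TT|Tt
T/II-3 un I-1×I-2: TT|Tt
⇒ T over [I-1,I-2,II-1,II-2,II-3]: 25 consistent
U/I-1 aff ·: uu
U/I-2 un ·: Uu
U/II-1 aff I-1×I-2: uu
U/II-2 aff I-1×I-2: uu
U/II-3 un I-1×I-2: Uu
⇒ U over [I-1,I-2,II-1,II-2,II-3]: 1 consistent

I-2 ∈ {TT Uu, Tt Uu}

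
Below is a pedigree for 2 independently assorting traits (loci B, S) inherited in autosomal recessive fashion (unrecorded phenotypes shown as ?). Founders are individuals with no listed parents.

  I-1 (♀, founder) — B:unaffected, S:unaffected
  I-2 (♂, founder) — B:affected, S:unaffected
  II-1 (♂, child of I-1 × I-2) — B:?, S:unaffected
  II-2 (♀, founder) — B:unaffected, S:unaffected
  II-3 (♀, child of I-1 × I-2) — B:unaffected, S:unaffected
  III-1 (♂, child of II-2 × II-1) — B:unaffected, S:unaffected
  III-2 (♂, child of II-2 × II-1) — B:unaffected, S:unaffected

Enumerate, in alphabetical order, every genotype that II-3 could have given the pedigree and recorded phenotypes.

B/I-1 un ·: BB|Bb
B/I-2 aff ·: bb
B/II-1 ? I-1×I-2: Bb|bb
B/II-2 un ·: BB|Bb
B/II-3 un I-1×I-2: Bb
B/III-1 un II-2×II-1: BB|Bb
B/III-2 un II-2×II-1: BB|Bb
⇒ B over [I-1,I-2,II-1,II-2,II-3,III-1,III-2]: 18 consistent
S/I-1 un ·: SS|Ss
S/I-2 un ·: SS|Ss
S/II-1 un I-1×I-2: SS|Ss
S/II-2 un ·: SS|Ss
S/II-3 un I-1×I-2: SS|Ss
S/III-1 un II-2×II-1: SS|Ss
S/III-2 un II-2×II-1: SS|Ss
⇒ S over [I-1,I-2,II-1,II-2,II-3,III-1,III-2]: 83 consistent

II-3 ∈ {Bb SS, Bb Ss}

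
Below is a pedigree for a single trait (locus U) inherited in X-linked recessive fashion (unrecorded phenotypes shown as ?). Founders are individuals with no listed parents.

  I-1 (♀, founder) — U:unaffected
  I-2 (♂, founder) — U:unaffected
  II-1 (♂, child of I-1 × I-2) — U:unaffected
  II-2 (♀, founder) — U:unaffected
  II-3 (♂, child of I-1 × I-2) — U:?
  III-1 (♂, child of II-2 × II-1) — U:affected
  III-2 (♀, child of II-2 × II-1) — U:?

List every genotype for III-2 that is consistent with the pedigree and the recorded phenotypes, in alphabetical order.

U/I-1 un ·: X^UX^U|X^UX^u
U/I-2 un ·: X^UY
U/II-1 un I-1×I-2: X^UY
U/II-2 un ·: X^UX^u
U/II-3 ? I-1×I-2: X^UY|X^uY
U/III-1 aff II-2×II-1: X^uY
U/III-2 ? II-2×II-1: X^UX^U|X^UX^u
⇒ U over [I-1,I-2,II-1,II-2,II-3,III-1,III-2]: 6 consistent

III-2 ∈ {X^UX^U, X^UX^u}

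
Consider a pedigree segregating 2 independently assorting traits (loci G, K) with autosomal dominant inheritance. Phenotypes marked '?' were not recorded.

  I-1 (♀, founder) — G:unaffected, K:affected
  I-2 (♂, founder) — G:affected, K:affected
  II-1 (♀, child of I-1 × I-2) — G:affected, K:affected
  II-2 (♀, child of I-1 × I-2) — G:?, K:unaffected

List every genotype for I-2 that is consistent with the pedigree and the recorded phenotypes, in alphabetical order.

G/I-1 un ·: gg
G/I-2 aff ·: Gg|GG
G/II-1 aff I-1×I-2: Gg
G/II-2 ? I-1×I-2: gg|Gg
⇒ G over [I-1,I-2,II-1,II-2]: 3 consistent
K/I-1 aff ·: Kk
K/I-2 aff ·: Kk
K/II-1 aff I-1×I-2: Kk|KK
K/II-2 un I-1×I-2: kk
⇒ K over [I-1,I-2,II-1,II-2]: 2 consistent

I-2 ∈ {GG Kk, Gg Kk}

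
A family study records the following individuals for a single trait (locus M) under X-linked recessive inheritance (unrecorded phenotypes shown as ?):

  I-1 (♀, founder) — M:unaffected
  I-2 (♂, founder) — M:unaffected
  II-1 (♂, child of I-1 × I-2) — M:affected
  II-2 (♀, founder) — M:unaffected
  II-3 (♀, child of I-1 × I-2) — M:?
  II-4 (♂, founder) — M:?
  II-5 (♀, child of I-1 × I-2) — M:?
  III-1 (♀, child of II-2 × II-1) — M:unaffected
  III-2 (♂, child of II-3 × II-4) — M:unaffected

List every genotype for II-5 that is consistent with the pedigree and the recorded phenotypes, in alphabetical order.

II-5 ∈ {X^MX^M, X^MX^m}

M/I-1 un ·: X^MX^m
M/I-2 un ·: X^MY
M/II-1 aff I-1×I-2: X^mY
M/II-2 un ·: X^MX^M|X^MX^m
M/II-3 ? I-1×I-2: X^MX^M|X^MX^m
M/II-4 ? ·: X^MY|X^mY
M/II-5 ? I-1×I-2: X^MX^M|X^MX^m
M/III-1 un II-2×II-1: X^MX^m
M/III-2 un II-3×II-4: X^MY
⇒ M over [I-1,I-2,II-1,II-2,II-3,II-4,II-5,III-1,III-2]: 16 consistent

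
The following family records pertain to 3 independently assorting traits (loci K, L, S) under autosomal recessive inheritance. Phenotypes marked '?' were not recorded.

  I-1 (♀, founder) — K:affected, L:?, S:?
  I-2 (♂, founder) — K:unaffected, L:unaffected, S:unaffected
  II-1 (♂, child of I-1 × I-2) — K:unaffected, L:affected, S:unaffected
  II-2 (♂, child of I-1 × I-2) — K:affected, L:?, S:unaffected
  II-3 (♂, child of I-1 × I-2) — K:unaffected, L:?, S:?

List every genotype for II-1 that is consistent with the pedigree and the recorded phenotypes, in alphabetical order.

K/I-1 aff ·: kk
K/I-2 un ·: Kk
K/II-1 un I-1×I-2: Kk
K/II-2 aff I-1×I-2: kk
K/II-3 un I-1×I-2: Kk
⇒ K over [I-1,I-2,II-1,II-2,II-3]: 1 consistent
L/I-1 ? ·: Ll|ll
L/I-2 un ·: Ll
L/II-1 aff I-1×I-2: ll
L/II-2 ? I-1×I-2: LL|Ll|ll
L/II-3 ? I-1×I-2: LL|Ll|ll
⇒ L over [I-1,I-2,II-1,II-2,II-3]: 13 consistent
S/I-1 ? ·: SS|Ss|ss
S/I-2 un ·: SS|Ss
S/II-1 un I-1×I-2: SS|Ss
S/II-2 un I-1×I-2: SS|Ss
S/II-3 ? I-1×I-2: SS|Ss|ss
⇒ S over [I-1,I-2,II-1,II-2,II-3]: 32 consistent

II-1 ∈ {Kk ll SS, Kk ll Ss}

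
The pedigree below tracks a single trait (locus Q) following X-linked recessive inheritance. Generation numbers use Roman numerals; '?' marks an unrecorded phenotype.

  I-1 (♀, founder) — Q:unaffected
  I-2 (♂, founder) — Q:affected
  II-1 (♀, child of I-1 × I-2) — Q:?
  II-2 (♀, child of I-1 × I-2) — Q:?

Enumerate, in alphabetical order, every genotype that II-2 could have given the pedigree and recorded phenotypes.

II-2 ∈ {X^QX^q, X^qX^q}

Q/I-1 un ·: X^QX^Q|X^QX^q
Q/I-2 aff ·: X^qY
Q/II-1 ? I-1×I-2: X^QX^q|X^qX^q
Q/II-2 ? I-1×I-2: X^QX^q|X^qX^q
⇒ Q over [I-1,I-2,II-1,II-2]: 5 consistent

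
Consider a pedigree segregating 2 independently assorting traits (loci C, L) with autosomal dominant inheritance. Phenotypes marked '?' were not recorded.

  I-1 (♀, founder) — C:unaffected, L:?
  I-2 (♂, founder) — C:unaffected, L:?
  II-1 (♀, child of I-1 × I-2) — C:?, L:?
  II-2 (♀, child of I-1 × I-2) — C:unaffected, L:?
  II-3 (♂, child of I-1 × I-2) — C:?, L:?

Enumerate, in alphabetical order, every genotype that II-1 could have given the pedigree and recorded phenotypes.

C/I-1 un ·: cc
C/I-2 un ·: cc
C/II-1 ? I-1×I-2: cc
C/II-2 un I-1×I-2: cc
C/II-3 ? I-1×I-2: cc
⇒ C over [I-1,I-2,II-1,II-2,II-3]: 1 consistent
L/I-1 ? ·: ll|Ll|LL
L/I-2 ? ·: ll|Ll|LL
L/II-1 ? I-1×I-2: ll|Ll|LL
L/II-2 ? I-1×I-2: ll|Ll|LL
L/II-3 ? I-1×I-2: ll|Ll|LL
⇒ L over [I-1,I-2,II-1,II-2,II-3]: 63 consistent

II-1 ∈ {cc LL, cc Ll, cc ll}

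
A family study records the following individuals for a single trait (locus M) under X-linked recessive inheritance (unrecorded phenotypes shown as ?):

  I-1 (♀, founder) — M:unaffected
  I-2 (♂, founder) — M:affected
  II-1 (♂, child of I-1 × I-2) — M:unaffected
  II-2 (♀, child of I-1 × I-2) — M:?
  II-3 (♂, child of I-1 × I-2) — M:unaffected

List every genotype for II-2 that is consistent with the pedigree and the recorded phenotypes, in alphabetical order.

II-2 ∈ {X^MX^m, X^mX^m}

M/I-1 un ·: X^MX^M|X^MX^m
M/I-2 aff ·: X^mY
M/II-1 un I-1×I-2: X^MY
M/II-2 ? I-1×I-2: X^MX^m|X^mX^m
M/II-3 un I-1×I-2: X^MY
⇒ M over [I-1,I-2,II-1,II-2,II-3]: 3 consistent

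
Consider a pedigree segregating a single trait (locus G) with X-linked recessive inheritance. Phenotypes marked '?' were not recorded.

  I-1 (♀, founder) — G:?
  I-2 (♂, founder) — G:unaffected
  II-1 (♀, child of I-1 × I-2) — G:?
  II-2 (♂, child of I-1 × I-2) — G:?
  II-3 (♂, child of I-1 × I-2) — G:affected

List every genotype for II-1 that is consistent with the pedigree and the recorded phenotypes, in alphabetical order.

II-1 ∈ {X^GX^G, X^GX^g}

G/I-1 ? ·: X^GX^g|X^gX^g
G/I-2 un ·: X^GY
G/II-1 ? I-1×I-2: X^GX^G|X^GX^g
G/II-2 ? I-1×I-2: X^GY|X^gY
G/II-3 aff I-1×I-2: X^gY
⇒ G over [I-1,I-2,II-1,II-2,II-3]: 5 consistent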